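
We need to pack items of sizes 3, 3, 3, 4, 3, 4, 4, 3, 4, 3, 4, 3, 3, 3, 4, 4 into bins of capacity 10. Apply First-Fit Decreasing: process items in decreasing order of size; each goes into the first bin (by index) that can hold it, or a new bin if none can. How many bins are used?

Sorted descending: 4, 4, 4, 4, 4, 4, 4, 3, 3, 3, 3, 3, 3, 3, 3, 3.
4 → bin 1 (remaining 6)
4 → bin 1 (remaining 2)
4 → bin 2 (remaining 6)
4 → bin 2 (remaining 2)
4 → bin 3 (remaining 6)
4 → bin 3 (remaining 2)
4 → bin 4 (remaining 6)
3 → bin 4 (remaining 3)
3 → bin 4 (remaining 0)
3 → bin 5 (remaining 7)
3 → bin 5 (remaining 4)
3 → bin 5 (remaining 1)
3 → bin 6 (remaining 7)
3 → bin 6 (remaining 4)
3 → bin 6 (remaining 1)
3 → bin 7 (remaining 7)

7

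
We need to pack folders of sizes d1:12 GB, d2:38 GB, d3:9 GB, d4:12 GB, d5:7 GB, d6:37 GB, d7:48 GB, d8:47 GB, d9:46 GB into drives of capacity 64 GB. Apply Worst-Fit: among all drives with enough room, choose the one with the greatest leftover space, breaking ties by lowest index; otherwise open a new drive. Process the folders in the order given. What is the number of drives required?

5

d1 (12 GB) → drive 1 (remaining 52 GB)
d2 (38 GB) → drive 1 (remaining 14 GB)
d3 (9 GB) → drive 1 (remaining 5 GB)
d4 (12 GB) → drive 2 (remaining 52 GB)
d5 (7 GB) → drive 2 (remaining 45 GB)
d6 (37 GB) → drive 2 (remaining 8 GB)
d7 (48 GB) → drive 3 (remaining 16 GB)
d8 (47 GB) → drive 4 (remaining 17 GB)
d9 (46 GB) → drive 5 (remaining 18 GB)
Final drives: [12,38,9] [12,7,37] [48] [47] [46].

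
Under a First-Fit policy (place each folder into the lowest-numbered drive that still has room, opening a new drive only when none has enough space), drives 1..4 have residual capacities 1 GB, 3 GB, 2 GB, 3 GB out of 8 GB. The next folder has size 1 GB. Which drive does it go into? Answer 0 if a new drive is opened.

Drives with room: drive 1 (1 GB), drive 2 (3 GB), drive 3 (2 GB), drive 4 (3 GB).
The first with room is drive 1.

1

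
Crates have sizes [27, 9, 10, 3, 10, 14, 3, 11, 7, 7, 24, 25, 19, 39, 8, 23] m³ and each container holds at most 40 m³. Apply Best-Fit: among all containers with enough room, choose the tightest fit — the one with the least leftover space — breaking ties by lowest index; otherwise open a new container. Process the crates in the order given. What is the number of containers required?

27 m³ → container 1 (remaining 13 m³)
9 m³ → container 1 (remaining 4 m³)
10 m³ → container 2 (remaining 30 m³)
3 m³ → container 1 (remaining 1 m³)
10 m³ → container 2 (remaining 20 m³)
14 m³ → container 2 (remaining 6 m³)
3 m³ → container 2 (remaining 3 m³)
11 m³ → container 3 (remaining 29 m³)
7 m³ → container 3 (remaining 22 m³)
7 m³ → container 3 (remaining 15 m³)
24 m³ → container 4 (remaining 16 m³)
25 m³ → container 5 (remaining 15 m³)
19 m³ → container 6 (remaining 21 m³)
39 m³ → container 7 (remaining 1 m³)
8 m³ → container 3 (remaining 7 m³)
23 m³ → container 8 (remaining 17 m³)
Final containers: [27,9,3] [10,10,14,3] [11,7,7,8] [24] [25] [19] [39] [23].

8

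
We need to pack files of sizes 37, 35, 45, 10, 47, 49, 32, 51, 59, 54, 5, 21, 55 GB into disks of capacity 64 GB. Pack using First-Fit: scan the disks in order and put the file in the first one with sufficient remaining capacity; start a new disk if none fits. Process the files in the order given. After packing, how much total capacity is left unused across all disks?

140

37 GB → disk 1 (remaining 27 GB)
35 GB → disk 2 (remaining 29 GB)
45 GB → disk 3 (remaining 19 GB)
10 GB → disk 1 (remaining 17 GB)
47 GB → disk 4 (remaining 17 GB)
49 GB → disk 5 (remaining 15 GB)
32 GB → disk 6 (remaining 32 GB)
51 GB → disk 7 (remaining 13 GB)
59 GB → disk 8 (remaining 5 GB)
54 GB → disk 9 (remaining 10 GB)
5 GB → disk 1 (remaining 12 GB)
21 GB → disk 2 (remaining 8 GB)
55 GB → disk 10 (remaining 9 GB)
10 disks × 64 GB = 640 GB; used 500 GB; unused 140 GB.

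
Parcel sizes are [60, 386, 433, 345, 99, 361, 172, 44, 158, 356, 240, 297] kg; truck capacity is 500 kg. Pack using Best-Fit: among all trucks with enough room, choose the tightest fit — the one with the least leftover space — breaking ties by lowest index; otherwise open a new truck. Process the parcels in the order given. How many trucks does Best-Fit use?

8

Put 60 kg in truck 1; 440 kg remain.
Put 386 kg in truck 1; 54 kg remain.
Put 433 kg in truck 2; 67 kg remain.
Put 345 kg in truck 3; 155 kg remain.
Put 99 kg in truck 3; 56 kg remain.
Put 361 kg in truck 4; 139 kg remain.
Put 172 kg in truck 5; 328 kg remain.
Put 44 kg in truck 1; 10 kg remain.
Put 158 kg in truck 5; 170 kg remain.
Put 356 kg in truck 6; 144 kg remain.
Put 240 kg in truck 7; 260 kg remain.
Put 297 kg in truck 8; 203 kg remain.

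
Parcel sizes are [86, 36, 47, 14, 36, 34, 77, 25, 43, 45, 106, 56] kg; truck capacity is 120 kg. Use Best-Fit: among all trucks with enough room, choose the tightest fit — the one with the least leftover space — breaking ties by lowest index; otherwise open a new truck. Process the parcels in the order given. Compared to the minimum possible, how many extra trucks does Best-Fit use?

Best-Fit: [86,14] [36,47,36] [34,77] [25,43,45] [106] [56] → 6 trucks.
Total size 605 kg; any packing needs at least ⌈605/120⌉ = 6 trucks.
So 6 is already optimal.

0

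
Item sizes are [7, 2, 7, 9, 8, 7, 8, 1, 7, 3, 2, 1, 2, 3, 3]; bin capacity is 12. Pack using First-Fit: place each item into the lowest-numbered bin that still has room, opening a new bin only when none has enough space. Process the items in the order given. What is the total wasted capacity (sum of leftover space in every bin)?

Put 7 in bin 1; 5 remain.
Put 2 in bin 1; 3 remain.
Put 7 in bin 2; 5 remain.
Put 9 in bin 3; 3 remain.
Put 8 in bin 4; 4 remain.
Put 7 in bin 5; 5 remain.
Put 8 in bin 6; 4 remain.
Put 1 in bin 1; 2 remain.
Put 7 in bin 7; 5 remain.
Put 3 in bin 2; 2 remain.
Put 2 in bin 1; 0 remain.
Put 1 in bin 2; 1 remain.
Put 2 in bin 3; 1 remain.
Put 3 in bin 4; 1 remain.
Put 3 in bin 5; 2 remain.
7 bins × 12 = 84; used 70; unused 14.

14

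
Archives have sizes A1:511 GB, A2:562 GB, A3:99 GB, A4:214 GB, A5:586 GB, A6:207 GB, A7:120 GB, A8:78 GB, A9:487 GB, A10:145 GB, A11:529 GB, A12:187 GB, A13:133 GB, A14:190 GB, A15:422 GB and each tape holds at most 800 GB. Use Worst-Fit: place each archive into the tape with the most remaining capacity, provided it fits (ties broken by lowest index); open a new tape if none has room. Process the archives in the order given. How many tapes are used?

6 tapes

Put A1 (511 GB) in tape 1; 289 GB remain.
Put A2 (562 GB) in tape 2; 238 GB remain.
Put A3 (99 GB) in tape 1; 190 GB remain.
Put A4 (214 GB) in tape 2; 24 GB remain.
Put A5 (586 GB) in tape 3; 214 GB remain.
Put A6 (207 GB) in tape 3; 7 GB remain.
Put A7 (120 GB) in tape 1; 70 GB remain.
Put A8 (78 GB) in tape 4; 722 GB remain.
Put A9 (487 GB) in tape 4; 235 GB remain.
Put A10 (145 GB) in tape 4; 90 GB remain.
Put A11 (529 GB) in tape 5; 271 GB remain.
Put A12 (187 GB) in tape 5; 84 GB remain.
Put A13 (133 GB) in tape 6; 667 GB remain.
Put A14 (190 GB) in tape 6; 477 GB remain.
Put A15 (422 GB) in tape 6; 55 GB remain.
Final tapes: [511,99,120] [562,214] [586,207] [78,487,145] [529,187] [133,190,422].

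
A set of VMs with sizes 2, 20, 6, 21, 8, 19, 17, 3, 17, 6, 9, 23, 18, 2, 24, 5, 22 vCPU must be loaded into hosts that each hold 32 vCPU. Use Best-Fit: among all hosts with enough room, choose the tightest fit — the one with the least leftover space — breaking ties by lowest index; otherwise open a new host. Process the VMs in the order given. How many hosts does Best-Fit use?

9

host 1: place 2 vCPU, 30 vCPU left
host 1: place 20 vCPU, 10 vCPU left
host 1: place 6 vCPU, 4 vCPU left
host 2: place 21 vCPU, 11 vCPU left
host 2: place 8 vCPU, 3 vCPU left
host 3: place 19 vCPU, 13 vCPU left
host 4: place 17 vCPU, 15 vCPU left
host 2: place 3 vCPU, 0 vCPU left
host 5: place 17 vCPU, 15 vCPU left
host 3: place 6 vCPU, 7 vCPU left
host 4: place 9 vCPU, 6 vCPU left
host 6: place 23 vCPU, 9 vCPU left
host 7: place 18 vCPU, 14 vCPU left
host 1: place 2 vCPU, 2 vCPU left
host 8: place 24 vCPU, 8 vCPU left
host 4: place 5 vCPU, 1 vCPU left
host 9: place 22 vCPU, 10 vCPU left
Final hosts: [2,20,6,2] [21,8,3] [19,6] [17,9,5] [17] [23] [18] [24] [22].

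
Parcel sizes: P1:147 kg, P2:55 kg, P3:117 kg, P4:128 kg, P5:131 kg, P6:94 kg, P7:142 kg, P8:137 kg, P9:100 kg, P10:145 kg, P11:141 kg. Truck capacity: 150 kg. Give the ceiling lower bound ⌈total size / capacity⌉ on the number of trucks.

9 trucks

Total size = 147 + 55 + 117 + 128 + 131 + 94 + 142 + 137 + 100 + 145 + 141 = 1337 kg.
⌈1337 / 150⌉ = 9.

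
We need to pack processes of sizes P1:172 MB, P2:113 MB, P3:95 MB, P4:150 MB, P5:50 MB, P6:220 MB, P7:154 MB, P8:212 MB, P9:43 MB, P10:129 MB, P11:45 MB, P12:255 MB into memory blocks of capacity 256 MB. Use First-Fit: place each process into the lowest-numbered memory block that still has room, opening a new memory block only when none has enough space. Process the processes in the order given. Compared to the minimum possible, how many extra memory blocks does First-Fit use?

1

First-Fit: [172,50] [113,95,43] [150,45] [220] [154] [212] [129] [255] → 8 memory blocks.
Total size 1638 MB; any packing needs at least ⌈1638/256⌉ = 7 memory blocks.
An optimal packing achieves that bound: [255] [220] [212,43] [172,50] [154,95] [150,45] [129,113] → 7 memory blocks.
Excess: 8 − 7 = 1.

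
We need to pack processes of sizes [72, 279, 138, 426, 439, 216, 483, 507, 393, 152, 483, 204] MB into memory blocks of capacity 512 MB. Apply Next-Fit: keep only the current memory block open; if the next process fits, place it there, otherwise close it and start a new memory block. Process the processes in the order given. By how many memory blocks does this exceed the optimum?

2

Next-Fit: [72,279,138] [426] [439] [216] [483] [507] [393] [152] [483] [204] → 10 memory blocks.
Total size 3792 MB; any packing needs at least ⌈3792/512⌉ = 8 memory blocks.
An optimal packing achieves that bound: [507] [483] [483] [439,72] [426] [393] [279,216] [204,152,138] → 8 memory blocks.
Excess: 10 − 8 = 2.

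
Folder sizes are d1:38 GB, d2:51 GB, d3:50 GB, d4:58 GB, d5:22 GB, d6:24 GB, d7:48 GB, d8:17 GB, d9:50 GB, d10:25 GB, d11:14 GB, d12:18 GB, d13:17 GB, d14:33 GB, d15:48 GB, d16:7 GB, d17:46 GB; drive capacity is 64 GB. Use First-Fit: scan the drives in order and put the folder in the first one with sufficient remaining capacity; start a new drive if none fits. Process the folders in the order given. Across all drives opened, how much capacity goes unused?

138

Put d1 (38 GB) in drive 1; 26 GB remain.
Put d2 (51 GB) in drive 2; 13 GB remain.
Put d3 (50 GB) in drive 3; 14 GB remain.
Put d4 (58 GB) in drive 4; 6 GB remain.
Put d5 (22 GB) in drive 1; 4 GB remain.
Put d6 (24 GB) in drive 5; 40 GB remain.
Put d7 (48 GB) in drive 6; 16 GB remain.
Put d8 (17 GB) in drive 5; 23 GB remain.
Put d9 (50 GB) in drive 7; 14 GB remain.
Put d10 (25 GB) in drive 8; 39 GB remain.
Put d11 (14 GB) in drive 3; 0 GB remain.
Put d12 (18 GB) in drive 5; 5 GB remain.
Put d13 (17 GB) in drive 8; 22 GB remain.
Put d14 (33 GB) in drive 9; 31 GB remain.
Put d15 (48 GB) in drive 10; 16 GB remain.
Put d16 (7 GB) in drive 2; 6 GB remain.
Put d17 (46 GB) in drive 11; 18 GB remain.
11 drives × 64 GB = 704 GB; used 566 GB; unused 138 GB.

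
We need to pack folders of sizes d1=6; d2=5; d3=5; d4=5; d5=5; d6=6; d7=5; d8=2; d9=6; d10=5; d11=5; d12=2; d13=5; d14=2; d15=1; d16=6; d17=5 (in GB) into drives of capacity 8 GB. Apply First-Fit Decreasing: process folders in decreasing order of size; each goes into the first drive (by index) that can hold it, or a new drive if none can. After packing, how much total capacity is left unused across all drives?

28

Sorted descending: 6, 6, 6, 6, 5, 5, 5, 5, 5, 5, 5, 5, 5, 2, 2, 2, 1.
Put 6 GB in drive 1; 2 GB remain.
Put 6 GB in drive 2; 2 GB remain.
Put 6 GB in drive 3; 2 GB remain.
Put 6 GB in drive 4; 2 GB remain.
Put 5 GB in drive 5; 3 GB remain.
Put 5 GB in drive 6; 3 GB remain.
Put 5 GB in drive 7; 3 GB remain.
Put 5 GB in drive 8; 3 GB remain.
Put 5 GB in drive 9; 3 GB remain.
Put 5 GB in drive 10; 3 GB remain.
Put 5 GB in drive 11; 3 GB remain.
Put 5 GB in drive 12; 3 GB remain.
Put 5 GB in drive 13; 3 GB remain.
Put 2 GB in drive 1; 0 GB remain.
Put 2 GB in drive 2; 0 GB remain.
Put 2 GB in drive 3; 0 GB remain.
Put 1 GB in drive 4; 1 GB remain.
13 drives × 8 GB = 104 GB; used 76 GB; unused 28 GB.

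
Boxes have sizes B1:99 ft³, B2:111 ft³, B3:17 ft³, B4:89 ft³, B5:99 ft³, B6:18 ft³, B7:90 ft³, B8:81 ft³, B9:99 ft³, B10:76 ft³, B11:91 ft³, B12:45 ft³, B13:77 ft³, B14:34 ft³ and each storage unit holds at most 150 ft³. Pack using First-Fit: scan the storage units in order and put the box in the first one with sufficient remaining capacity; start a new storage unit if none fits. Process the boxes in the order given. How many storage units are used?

storage unit 1: place B1 (99 ft³), 51 ft³ left
storage unit 2: place B2 (111 ft³), 39 ft³ left
storage unit 1: place B3 (17 ft³), 34 ft³ left
storage unit 3: place B4 (89 ft³), 61 ft³ left
storage unit 4: place B5 (99 ft³), 51 ft³ left
storage unit 1: place B6 (18 ft³), 16 ft³ left
storage unit 5: place B7 (90 ft³), 60 ft³ left
storage unit 6: place B8 (81 ft³), 69 ft³ left
storage unit 7: place B9 (99 ft³), 51 ft³ left
storage unit 8: place B10 (76 ft³), 74 ft³ left
storage unit 9: place B11 (91 ft³), 59 ft³ left
storage unit 3: place B12 (45 ft³), 16 ft³ left
storage unit 10: place B13 (77 ft³), 73 ft³ left
storage unit 2: place B14 (34 ft³), 5 ft³ left
Final storage units: [99,17,18] [111,34] [89,45] [99] [90] [81] [99] [76] [91] [77].

10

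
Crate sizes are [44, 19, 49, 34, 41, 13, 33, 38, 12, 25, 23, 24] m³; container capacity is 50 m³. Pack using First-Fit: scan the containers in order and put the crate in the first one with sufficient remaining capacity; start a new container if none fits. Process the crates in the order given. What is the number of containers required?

Put 44 m³ in container 1; 6 m³ remain.
Put 19 m³ in container 2; 31 m³ remain.
Put 49 m³ in container 3; 1 m³ remain.
Put 34 m³ in container 4; 16 m³ remain.
Put 41 m³ in container 5; 9 m³ remain.
Put 13 m³ in container 2; 18 m³ remain.
Put 33 m³ in container 6; 17 m³ remain.
Put 38 m³ in container 7; 12 m³ remain.
Put 12 m³ in container 2; 6 m³ remain.
Put 25 m³ in container 8; 25 m³ remain.
Put 23 m³ in container 8; 2 m³ remain.
Put 24 m³ in container 9; 26 m³ remain.
Final containers: [44] [19,13,12] [49] [34] [41] [33] [38] [25,23] [24].

9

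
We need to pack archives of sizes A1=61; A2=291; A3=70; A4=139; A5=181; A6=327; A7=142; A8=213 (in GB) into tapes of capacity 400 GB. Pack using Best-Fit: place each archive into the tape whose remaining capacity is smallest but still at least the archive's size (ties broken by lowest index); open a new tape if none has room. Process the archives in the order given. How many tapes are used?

A1 (61 GB) → tape 1 (remaining 339 GB)
A2 (291 GB) → tape 1 (remaining 48 GB)
A3 (70 GB) → tape 2 (remaining 330 GB)
A4 (139 GB) → tape 2 (remaining 191 GB)
A5 (181 GB) → tape 2 (remaining 10 GB)
A6 (327 GB) → tape 3 (remaining 73 GB)
A7 (142 GB) → tape 4 (remaining 258 GB)
A8 (213 GB) → tape 4 (remaining 45 GB)
Final tapes: [61,291] [70,139,181] [327] [142,213].

4 tapes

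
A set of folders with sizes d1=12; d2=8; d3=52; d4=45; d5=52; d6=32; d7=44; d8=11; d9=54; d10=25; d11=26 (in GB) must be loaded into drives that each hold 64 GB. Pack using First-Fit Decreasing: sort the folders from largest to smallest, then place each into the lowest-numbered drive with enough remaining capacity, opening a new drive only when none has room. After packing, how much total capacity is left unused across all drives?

87

Sorted descending: 54, 52, 52, 45, 44, 32, 26, 25, 12, 11, 8.
54 GB → drive 1 (remaining 10 GB)
52 GB → drive 2 (remaining 12 GB)
52 GB → drive 3 (remaining 12 GB)
45 GB → drive 4 (remaining 19 GB)
44 GB → drive 5 (remaining 20 GB)
32 GB → drive 6 (remaining 32 GB)
26 GB → drive 6 (remaining 6 GB)
25 GB → drive 7 (remaining 39 GB)
12 GB → drive 2 (remaining 0 GB)
11 GB → drive 3 (remaining 1 GB)
8 GB → drive 1 (remaining 2 GB)
7 drives × 64 GB = 448 GB; used 361 GB; unused 87 GB.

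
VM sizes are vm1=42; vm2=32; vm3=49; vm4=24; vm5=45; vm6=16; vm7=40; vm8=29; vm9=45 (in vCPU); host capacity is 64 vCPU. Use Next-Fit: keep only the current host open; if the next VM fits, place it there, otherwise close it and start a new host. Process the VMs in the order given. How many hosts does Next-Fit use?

8

Put vm1 (42 vCPU) in host 1; 22 vCPU remain.
Put vm2 (32 vCPU) in host 2; 32 vCPU remain.
Put vm3 (49 vCPU) in host 3; 15 vCPU remain.
Put vm4 (24 vCPU) in host 4; 40 vCPU remain.
Put vm5 (45 vCPU) in host 5; 19 vCPU remain.
Put vm6 (16 vCPU) in host 5; 3 vCPU remain.
Put vm7 (40 vCPU) in host 6; 24 vCPU remain.
Put vm8 (29 vCPU) in host 7; 35 vCPU remain.
Put vm9 (45 vCPU) in host 8; 19 vCPU remain.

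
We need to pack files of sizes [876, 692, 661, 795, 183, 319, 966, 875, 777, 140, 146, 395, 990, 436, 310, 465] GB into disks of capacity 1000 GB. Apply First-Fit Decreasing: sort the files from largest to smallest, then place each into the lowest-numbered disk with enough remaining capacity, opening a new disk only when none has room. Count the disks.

10 disks

Sorted descending: 990, 966, 876, 875, 795, 777, 692, 661, 465, 436, 395, 319, 310, 183, 146, 140.
Put 990 GB in disk 1; 10 GB remain.
Put 966 GB in disk 2; 34 GB remain.
Put 876 GB in disk 3; 124 GB remain.
Put 875 GB in disk 4; 125 GB remain.
Put 795 GB in disk 5; 205 GB remain.
Put 777 GB in disk 6; 223 GB remain.
Put 692 GB in disk 7; 308 GB remain.
Put 661 GB in disk 8; 339 GB remain.
Put 465 GB in disk 9; 535 GB remain.
Put 436 GB in disk 9; 99 GB remain.
Put 395 GB in disk 10; 605 GB remain.
Put 319 GB in disk 8; 20 GB remain.
Put 310 GB in disk 10; 295 GB remain.
Put 183 GB in disk 5; 22 GB remain.
Put 146 GB in disk 6; 77 GB remain.
Put 140 GB in disk 7; 168 GB remain.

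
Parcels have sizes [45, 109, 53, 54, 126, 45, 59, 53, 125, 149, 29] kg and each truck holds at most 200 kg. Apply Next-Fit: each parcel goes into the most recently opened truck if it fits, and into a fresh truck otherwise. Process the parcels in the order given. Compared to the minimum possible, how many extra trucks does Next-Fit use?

Next-Fit: [45,109] [53,54] [126,45] [59,53] [125] [149,29] → 6 trucks.
Total size 847 kg; any packing needs at least ⌈847/200⌉ = 5 trucks.
An optimal packing achieves that bound: [149,45] [126,59] [125,54] [109,53,29] [53,45] → 5 trucks.
Excess: 6 − 5 = 1.

1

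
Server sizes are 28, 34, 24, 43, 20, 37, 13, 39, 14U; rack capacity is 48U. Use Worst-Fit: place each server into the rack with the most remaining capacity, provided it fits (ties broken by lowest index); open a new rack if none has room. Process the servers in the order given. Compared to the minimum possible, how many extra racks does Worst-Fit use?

0

Worst-Fit: [28,13] [34,14] [24,20] [43] [37] [39] → 6 racks.
Total size 252U; any packing needs at least ⌈252/48⌉ = 6 racks.
So 6 is already optimal.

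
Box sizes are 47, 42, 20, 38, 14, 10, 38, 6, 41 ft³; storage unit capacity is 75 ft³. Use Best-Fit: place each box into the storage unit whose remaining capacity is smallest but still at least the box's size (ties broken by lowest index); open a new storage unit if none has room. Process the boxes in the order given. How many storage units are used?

5

47 ft³ → storage unit 1 (remaining 28 ft³)
42 ft³ → storage unit 2 (remaining 33 ft³)
20 ft³ → storage unit 1 (remaining 8 ft³)
38 ft³ → storage unit 3 (remaining 37 ft³)
14 ft³ → storage unit 2 (remaining 19 ft³)
10 ft³ → storage unit 2 (remaining 9 ft³)
38 ft³ → storage unit 4 (remaining 37 ft³)
6 ft³ → storage unit 1 (remaining 2 ft³)
41 ft³ → storage unit 5 (remaining 34 ft³)
Final storage units: [47,20,6] [42,14,10] [38] [38] [41].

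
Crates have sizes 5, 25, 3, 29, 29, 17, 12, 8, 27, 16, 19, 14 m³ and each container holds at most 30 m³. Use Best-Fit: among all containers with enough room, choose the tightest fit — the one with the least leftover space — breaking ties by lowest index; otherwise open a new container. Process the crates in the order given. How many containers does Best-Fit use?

8 containers

Put 5 m³ in container 1; 25 m³ remain.
Put 25 m³ in container 1; 0 m³ remain.
Put 3 m³ in container 2; 27 m³ remain.
Put 29 m³ in container 3; 1 m³ remain.
Put 29 m³ in container 4; 1 m³ remain.
Put 17 m³ in container 2; 10 m³ remain.
Put 12 m³ in container 5; 18 m³ remain.
Put 8 m³ in container 2; 2 m³ remain.
Put 27 m³ in container 6; 3 m³ remain.
Put 16 m³ in container 5; 2 m³ remain.
Put 19 m³ in container 7; 11 m³ remain.
Put 14 m³ in container 8; 16 m³ remain.
Final containers: [5,25] [3,17,8] [29] [29] [12,16] [27] [19] [14].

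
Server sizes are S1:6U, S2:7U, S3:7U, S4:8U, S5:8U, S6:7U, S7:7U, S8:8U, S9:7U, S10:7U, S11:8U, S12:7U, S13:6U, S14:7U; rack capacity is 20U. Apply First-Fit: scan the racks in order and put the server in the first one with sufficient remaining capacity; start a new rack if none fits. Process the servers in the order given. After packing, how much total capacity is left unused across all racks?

20

rack 1: place S1 (6U), 14U left
rack 1: place S2 (7U), 7U left
rack 1: place S3 (7U), 0U left
rack 2: place S4 (8U), 12U left
rack 2: place S5 (8U), 4U left
rack 3: place S6 (7U), 13U left
rack 3: place S7 (7U), 6U left
rack 4: place S8 (8U), 12U left
rack 4: place S9 (7U), 5U left
rack 5: place S10 (7U), 13U left
rack 5: place S11 (8U), 5U left
rack 6: place S12 (7U), 13U left
rack 3: place S13 (6U), 0U left
rack 6: place S14 (7U), 6U left
6 racks × 20U = 120U; used 100U; unused 20U.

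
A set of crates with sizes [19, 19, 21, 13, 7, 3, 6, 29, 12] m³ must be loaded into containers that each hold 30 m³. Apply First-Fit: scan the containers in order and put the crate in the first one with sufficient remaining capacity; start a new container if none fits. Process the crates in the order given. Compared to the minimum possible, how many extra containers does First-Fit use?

0

First-Fit: [19,7,3] [19,6] [21] [13,12] [29] → 5 containers.
Total size 129 m³; any packing needs at least ⌈129/30⌉ = 5 containers.
So 5 is already optimal.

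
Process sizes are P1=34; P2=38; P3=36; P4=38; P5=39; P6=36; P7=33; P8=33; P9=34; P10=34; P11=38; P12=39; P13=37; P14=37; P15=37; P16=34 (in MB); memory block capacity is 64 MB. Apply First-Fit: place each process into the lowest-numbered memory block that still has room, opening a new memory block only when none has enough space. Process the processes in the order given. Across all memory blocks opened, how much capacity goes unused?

447

Put P1 (34 MB) in memory block 1; 30 MB remain.
Put P2 (38 MB) in memory block 2; 26 MB remain.
Put P3 (36 MB) in memory block 3; 28 MB remain.
Put P4 (38 MB) in memory block 4; 26 MB remain.
Put P5 (39 MB) in memory block 5; 25 MB remain.
Put P6 (36 MB) in memory block 6; 28 MB remain.
Put P7 (33 MB) in memory block 7; 31 MB remain.
Put P8 (33 MB) in memory block 8; 31 MB remain.
Put P9 (34 MB) in memory block 9; 30 MB remain.
Put P10 (34 MB) in memory block 10; 30 MB remain.
Put P11 (38 MB) in memory block 11; 26 MB remain.
Put P12 (39 MB) in memory block 12; 25 MB remain.
Put P13 (37 MB) in memory block 13; 27 MB remain.
Put P14 (37 MB) in memory block 14; 27 MB remain.
Put P15 (37 MB) in memory block 15; 27 MB remain.
Put P16 (34 MB) in memory block 16; 30 MB remain.
16 memory blocks × 64 MB = 1024 MB; used 577 MB; unused 447 MB.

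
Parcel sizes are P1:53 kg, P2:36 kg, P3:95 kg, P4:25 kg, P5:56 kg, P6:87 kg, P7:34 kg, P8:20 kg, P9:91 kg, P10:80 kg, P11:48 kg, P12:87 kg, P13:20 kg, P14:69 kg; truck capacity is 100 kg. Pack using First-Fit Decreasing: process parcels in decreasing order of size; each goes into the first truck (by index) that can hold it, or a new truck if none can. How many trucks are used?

9 trucks

Sorted descending: 95, 91, 87, 87, 80, 69, 56, 53, 48, 36, 34, 25, 20, 20.
95 kg → truck 1 (remaining 5 kg)
91 kg → truck 2 (remaining 9 kg)
87 kg → truck 3 (remaining 13 kg)
87 kg → truck 4 (remaining 13 kg)
80 kg → truck 5 (remaining 20 kg)
69 kg → truck 6 (remaining 31 kg)
56 kg → truck 7 (remaining 44 kg)
53 kg → truck 8 (remaining 47 kg)
48 kg → truck 9 (remaining 52 kg)
36 kg → truck 7 (remaining 8 kg)
34 kg → truck 8 (remaining 13 kg)
25 kg → truck 6 (remaining 6 kg)
20 kg → truck 5 (remaining 0 kg)
20 kg → truck 9 (remaining 32 kg)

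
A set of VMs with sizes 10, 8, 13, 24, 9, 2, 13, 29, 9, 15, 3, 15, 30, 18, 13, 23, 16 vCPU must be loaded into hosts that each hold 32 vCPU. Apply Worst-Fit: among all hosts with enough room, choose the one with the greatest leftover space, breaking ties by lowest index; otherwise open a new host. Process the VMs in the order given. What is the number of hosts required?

Put 10 vCPU in host 1; 22 vCPU remain.
Put 8 vCPU in host 1; 14 vCPU remain.
Put 13 vCPU in host 1; 1 vCPU remain.
Put 24 vCPU in host 2; 8 vCPU remain.
Put 9 vCPU in host 3; 23 vCPU remain.
Put 2 vCPU in host 3; 21 vCPU remain.
Put 13 vCPU in host 3; 8 vCPU remain.
Put 29 vCPU in host 4; 3 vCPU remain.
Put 9 vCPU in host 5; 23 vCPU remain.
Put 15 vCPU in host 5; 8 vCPU remain.
Put 3 vCPU in host 2; 5 vCPU remain.
Put 15 vCPU in host 6; 17 vCPU remain.
Put 30 vCPU in host 7; 2 vCPU remain.
Put 18 vCPU in host 8; 14 vCPU remain.
Put 13 vCPU in host 6; 4 vCPU remain.
Put 23 vCPU in host 9; 9 vCPU remain.
Put 16 vCPU in host 10; 16 vCPU remain.

10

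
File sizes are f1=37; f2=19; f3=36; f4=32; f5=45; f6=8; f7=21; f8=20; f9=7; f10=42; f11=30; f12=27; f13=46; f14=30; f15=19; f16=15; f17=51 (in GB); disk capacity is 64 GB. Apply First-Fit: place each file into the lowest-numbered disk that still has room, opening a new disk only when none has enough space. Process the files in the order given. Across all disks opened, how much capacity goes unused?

91

disk 1: place f1 (37 GB), 27 GB left
disk 1: place f2 (19 GB), 8 GB left
disk 2: place f3 (36 GB), 28 GB left
disk 3: place f4 (32 GB), 32 GB left
disk 4: place f5 (45 GB), 19 GB left
disk 1: place f6 (8 GB), 0 GB left
disk 2: place f7 (21 GB), 7 GB left
disk 3: place f8 (20 GB), 12 GB left
disk 2: place f9 (7 GB), 0 GB left
disk 5: place f10 (42 GB), 22 GB left
disk 6: place f11 (30 GB), 34 GB left
disk 6: place f12 (27 GB), 7 GB left
disk 7: place f13 (46 GB), 18 GB left
disk 8: place f14 (30 GB), 34 GB left
disk 4: place f15 (19 GB), 0 GB left
disk 5: place f16 (15 GB), 7 GB left
disk 9: place f17 (51 GB), 13 GB left
9 disks × 64 GB = 576 GB; used 485 GB; unused 91 GB.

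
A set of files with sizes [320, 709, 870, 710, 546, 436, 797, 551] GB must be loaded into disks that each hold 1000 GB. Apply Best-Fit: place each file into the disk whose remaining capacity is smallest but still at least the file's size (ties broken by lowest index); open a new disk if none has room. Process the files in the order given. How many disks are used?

6 disks

320 GB → disk 1 (remaining 680 GB)
709 GB → disk 2 (remaining 291 GB)
870 GB → disk 3 (remaining 130 GB)
710 GB → disk 4 (remaining 290 GB)
546 GB → disk 1 (remaining 134 GB)
436 GB → disk 5 (remaining 564 GB)
797 GB → disk 6 (remaining 203 GB)
551 GB → disk 5 (remaining 13 GB)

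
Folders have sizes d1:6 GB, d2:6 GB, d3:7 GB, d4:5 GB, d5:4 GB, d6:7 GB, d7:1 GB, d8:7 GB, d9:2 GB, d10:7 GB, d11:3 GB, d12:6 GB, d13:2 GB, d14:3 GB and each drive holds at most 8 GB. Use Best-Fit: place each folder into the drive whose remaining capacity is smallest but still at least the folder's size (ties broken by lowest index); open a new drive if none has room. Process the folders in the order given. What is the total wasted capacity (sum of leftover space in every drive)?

6

Put d1 (6 GB) in drive 1; 2 GB remain.
Put d2 (6 GB) in drive 2; 2 GB remain.
Put d3 (7 GB) in drive 3; 1 GB remain.
Put d4 (5 GB) in drive 4; 3 GB remain.
Put d5 (4 GB) in drive 5; 4 GB remain.
Put d6 (7 GB) in drive 6; 1 GB remain.
Put d7 (1 GB) in drive 3; 0 GB remain.
Put d8 (7 GB) in drive 7; 1 GB remain.
Put d9 (2 GB) in drive 1; 0 GB remain.
Put d10 (7 GB) in drive 8; 1 GB remain.
Put d11 (3 GB) in drive 4; 0 GB remain.
Put d12 (6 GB) in drive 9; 2 GB remain.
Put d13 (2 GB) in drive 2; 0 GB remain.
Put d14 (3 GB) in drive 5; 1 GB remain.
9 drives × 8 GB = 72 GB; used 66 GB; unused 6 GB.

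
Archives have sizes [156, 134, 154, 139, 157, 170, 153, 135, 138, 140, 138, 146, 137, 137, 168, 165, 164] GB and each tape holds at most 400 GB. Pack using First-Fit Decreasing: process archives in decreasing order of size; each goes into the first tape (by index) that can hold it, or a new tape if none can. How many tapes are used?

9

Sorted descending: 170, 168, 165, 164, 157, 156, 154, 153, 146, 140, 139, 138, 138, 137, 137, 135, 134.
170 GB → tape 1 (remaining 230 GB)
168 GB → tape 1 (remaining 62 GB)
165 GB → tape 2 (remaining 235 GB)
164 GB → tape 2 (remaining 71 GB)
157 GB → tape 3 (remaining 243 GB)
156 GB → tape 3 (remaining 87 GB)
154 GB → tape 4 (remaining 246 GB)
153 GB → tape 4 (remaining 93 GB)
146 GB → tape 5 (remaining 254 GB)
140 GB → tape 5 (remaining 114 GB)
139 GB → tape 6 (remaining 261 GB)
138 GB → tape 6 (remaining 123 GB)
138 GB → tape 7 (remaining 262 GB)
137 GB → tape 7 (remaining 125 GB)
137 GB → tape 8 (remaining 263 GB)
135 GB → tape 8 (remaining 128 GB)
134 GB → tape 9 (remaining 266 GB)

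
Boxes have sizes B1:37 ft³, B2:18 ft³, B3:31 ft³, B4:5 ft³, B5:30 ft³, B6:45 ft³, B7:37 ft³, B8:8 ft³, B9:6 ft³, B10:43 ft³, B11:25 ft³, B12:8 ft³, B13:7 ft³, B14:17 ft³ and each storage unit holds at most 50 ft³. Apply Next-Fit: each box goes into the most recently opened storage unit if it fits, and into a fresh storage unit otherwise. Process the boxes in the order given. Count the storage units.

Put B1 (37 ft³) in storage unit 1; 13 ft³ remain.
Put B2 (18 ft³) in storage unit 2; 32 ft³ remain.
Put B3 (31 ft³) in storage unit 2; 1 ft³ remain.
Put B4 (5 ft³) in storage unit 3; 45 ft³ remain.
Put B5 (30 ft³) in storage unit 3; 15 ft³ remain.
Put B6 (45 ft³) in storage unit 4; 5 ft³ remain.
Put B7 (37 ft³) in storage unit 5; 13 ft³ remain.
Put B8 (8 ft³) in storage unit 5; 5 ft³ remain.
Put B9 (6 ft³) in storage unit 6; 44 ft³ remain.
Put B10 (43 ft³) in storage unit 6; 1 ft³ remain.
Put B11 (25 ft³) in storage unit 7; 25 ft³ remain.
Put B12 (8 ft³) in storage unit 7; 17 ft³ remain.
Put B13 (7 ft³) in storage unit 7; 10 ft³ remain.
Put B14 (17 ft³) in storage unit 8; 33 ft³ remain.
Final storage units: [37] [18,31] [5,30] [45] [37,8] [6,43] [25,8,7] [17].

8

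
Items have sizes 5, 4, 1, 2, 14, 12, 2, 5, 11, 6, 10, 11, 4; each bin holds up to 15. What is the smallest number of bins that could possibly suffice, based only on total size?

6 bins

Total size = 5 + 4 + 1 + 2 + 14 + 12 + 2 + 5 + 11 + 6 + 10 + 11 + 4 = 87.
⌈87 / 15⌉ = 6.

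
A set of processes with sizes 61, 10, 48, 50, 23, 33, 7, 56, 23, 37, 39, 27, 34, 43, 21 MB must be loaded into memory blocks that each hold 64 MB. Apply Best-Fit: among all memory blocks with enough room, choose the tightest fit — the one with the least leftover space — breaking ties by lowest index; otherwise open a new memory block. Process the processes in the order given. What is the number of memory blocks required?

61 MB → memory block 1 (remaining 3 MB)
10 MB → memory block 2 (remaining 54 MB)
48 MB → memory block 2 (remaining 6 MB)
50 MB → memory block 3 (remaining 14 MB)
23 MB → memory block 4 (remaining 41 MB)
33 MB → memory block 4 (remaining 8 MB)
7 MB → memory block 4 (remaining 1 MB)
56 MB → memory block 5 (remaining 8 MB)
23 MB → memory block 6 (remaining 41 MB)
37 MB → memory block 6 (remaining 4 MB)
39 MB → memory block 7 (remaining 25 MB)
27 MB → memory block 8 (remaining 37 MB)
34 MB → memory block 8 (remaining 3 MB)
43 MB → memory block 9 (remaining 21 MB)
21 MB → memory block 9 (remaining 0 MB)

9 memory blocks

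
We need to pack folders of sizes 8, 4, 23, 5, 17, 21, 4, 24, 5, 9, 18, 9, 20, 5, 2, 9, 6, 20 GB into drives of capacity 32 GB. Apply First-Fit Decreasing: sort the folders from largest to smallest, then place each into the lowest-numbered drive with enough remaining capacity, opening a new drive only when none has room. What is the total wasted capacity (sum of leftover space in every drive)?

Sorted descending: 24, 23, 21, 20, 20, 18, 17, 9, 9, 9, 8, 6, 5, 5, 5, 4, 4, 2.
Put 24 GB in drive 1; 8 GB remain.
Put 23 GB in drive 2; 9 GB remain.
Put 21 GB in drive 3; 11 GB remain.
Put 20 GB in drive 4; 12 GB remain.
Put 20 GB in drive 5; 12 GB remain.
Put 18 GB in drive 6; 14 GB remain.
Put 17 GB in drive 7; 15 GB remain.
Put 9 GB in drive 2; 0 GB remain.
Put 9 GB in drive 3; 2 GB remain.
Put 9 GB in drive 4; 3 GB remain.
Put 8 GB in drive 1; 0 GB remain.
Put 6 GB in drive 5; 6 GB remain.
Put 5 GB in drive 5; 1 GB remain.
Put 5 GB in drive 6; 9 GB remain.
Put 5 GB in drive 6; 4 GB remain.
Put 4 GB in drive 6; 0 GB remain.
Put 4 GB in drive 7; 11 GB remain.
Put 2 GB in drive 3; 0 GB remain.
7 drives × 32 GB = 224 GB; used 209 GB; unused 15 GB.

15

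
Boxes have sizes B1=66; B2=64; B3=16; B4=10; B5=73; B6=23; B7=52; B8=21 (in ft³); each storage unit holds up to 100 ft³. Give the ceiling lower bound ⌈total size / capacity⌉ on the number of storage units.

4

Total size = 66 + 64 + 16 + 10 + 73 + 23 + 52 + 21 = 325 ft³.
⌈325 / 100⌉ = 4.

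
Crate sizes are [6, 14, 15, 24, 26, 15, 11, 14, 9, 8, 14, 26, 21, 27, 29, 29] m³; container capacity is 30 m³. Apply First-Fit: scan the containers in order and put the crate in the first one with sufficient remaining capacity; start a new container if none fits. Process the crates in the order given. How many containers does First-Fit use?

Put 6 m³ in container 1; 24 m³ remain.
Put 14 m³ in container 1; 10 m³ remain.
Put 15 m³ in container 2; 15 m³ remain.
Put 24 m³ in container 3; 6 m³ remain.
Put 26 m³ in container 4; 4 m³ remain.
Put 15 m³ in container 2; 0 m³ remain.
Put 11 m³ in container 5; 19 m³ remain.
Put 14 m³ in container 5; 5 m³ remain.
Put 9 m³ in container 1; 1 m³ remain.
Put 8 m³ in container 6; 22 m³ remain.
Put 14 m³ in container 6; 8 m³ remain.
Put 26 m³ in container 7; 4 m³ remain.
Put 21 m³ in container 8; 9 m³ remain.
Put 27 m³ in container 9; 3 m³ remain.
Put 29 m³ in container 10; 1 m³ remain.
Put 29 m³ in container 11; 1 m³ remain.
Final containers: [6,14,9] [15,15] [24] [26] [11,14] [8,14] [26] [21] [27] [29] [29].

11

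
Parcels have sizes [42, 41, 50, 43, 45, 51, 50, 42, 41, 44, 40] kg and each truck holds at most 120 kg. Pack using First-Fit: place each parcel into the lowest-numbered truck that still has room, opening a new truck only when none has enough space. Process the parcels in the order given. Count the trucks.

Put 42 kg in truck 1; 78 kg remain.
Put 41 kg in truck 1; 37 kg remain.
Put 50 kg in truck 2; 70 kg remain.
Put 43 kg in truck 2; 27 kg remain.
Put 45 kg in truck 3; 75 kg remain.
Put 51 kg in truck 3; 24 kg remain.
Put 50 kg in truck 4; 70 kg remain.
Put 42 kg in truck 4; 28 kg remain.
Put 41 kg in truck 5; 79 kg remain.
Put 44 kg in truck 5; 35 kg remain.
Put 40 kg in truck 6; 80 kg remain.

6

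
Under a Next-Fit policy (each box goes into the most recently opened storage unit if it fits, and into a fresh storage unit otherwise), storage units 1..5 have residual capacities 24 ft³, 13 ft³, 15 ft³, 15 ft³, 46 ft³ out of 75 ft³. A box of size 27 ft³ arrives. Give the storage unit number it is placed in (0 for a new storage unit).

5

Next-Fit only looks at storage unit 5, which has 46 ft³ free.
27 ft³ fits there.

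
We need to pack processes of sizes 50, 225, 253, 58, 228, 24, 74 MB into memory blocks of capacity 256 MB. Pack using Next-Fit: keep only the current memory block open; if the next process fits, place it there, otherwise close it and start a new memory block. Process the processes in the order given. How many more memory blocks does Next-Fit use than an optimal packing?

Next-Fit: [50] [225] [253] [58] [228,24] [74] → 6 memory blocks.
Total size 912 MB; any packing needs at least ⌈912/256⌉ = 4 memory blocks.
An optimal packing achieves that bound: [253] [228,24] [225] [74,58,50] → 4 memory blocks.
Excess: 6 − 4 = 2.

2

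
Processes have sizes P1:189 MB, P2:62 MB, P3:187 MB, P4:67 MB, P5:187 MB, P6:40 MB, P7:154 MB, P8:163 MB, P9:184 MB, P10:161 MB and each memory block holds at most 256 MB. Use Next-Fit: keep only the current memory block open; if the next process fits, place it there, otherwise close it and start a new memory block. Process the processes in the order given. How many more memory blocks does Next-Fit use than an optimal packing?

0

Next-Fit: [189,62] [187,67] [187,40] [154] [163] [184] [161] → 7 memory blocks.
7 processes exceed 128 MB (half the capacity), and no two of those can share a memory block, so at least 7 memory blocks are needed.
So 7 is already optimal.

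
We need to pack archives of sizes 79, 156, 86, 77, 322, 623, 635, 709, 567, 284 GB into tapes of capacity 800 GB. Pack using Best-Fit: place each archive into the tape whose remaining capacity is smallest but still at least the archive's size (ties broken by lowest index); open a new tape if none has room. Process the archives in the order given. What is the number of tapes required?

6

tape 1: place 79 GB, 721 GB left
tape 1: place 156 GB, 565 GB left
tape 1: place 86 GB, 479 GB left
tape 1: place 77 GB, 402 GB left
tape 1: place 322 GB, 80 GB left
tape 2: place 623 GB, 177 GB left
tape 3: place 635 GB, 165 GB left
tape 4: place 709 GB, 91 GB left
tape 5: place 567 GB, 233 GB left
tape 6: place 284 GB, 516 GB left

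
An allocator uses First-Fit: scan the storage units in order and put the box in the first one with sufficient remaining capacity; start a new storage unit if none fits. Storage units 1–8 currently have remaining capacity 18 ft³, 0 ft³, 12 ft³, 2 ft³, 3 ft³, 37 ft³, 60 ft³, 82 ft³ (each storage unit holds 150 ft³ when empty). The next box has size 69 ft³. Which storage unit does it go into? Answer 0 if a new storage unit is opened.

Storage units with room: storage unit 8 (82 ft³).
The first with room is storage unit 8.

8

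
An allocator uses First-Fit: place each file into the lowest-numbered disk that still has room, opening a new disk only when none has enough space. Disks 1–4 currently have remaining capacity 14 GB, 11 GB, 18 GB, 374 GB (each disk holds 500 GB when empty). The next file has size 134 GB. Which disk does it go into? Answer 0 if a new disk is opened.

4

Disks with room: disk 4 (374 GB).
The first with room is disk 4.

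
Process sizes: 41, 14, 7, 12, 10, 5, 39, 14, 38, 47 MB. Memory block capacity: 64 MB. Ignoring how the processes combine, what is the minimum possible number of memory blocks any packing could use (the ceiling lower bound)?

4

Total size = 41 + 14 + 7 + 12 + 10 + 5 + 39 + 14 + 38 + 47 = 227 MB.
⌈227 / 64⌉ = 4.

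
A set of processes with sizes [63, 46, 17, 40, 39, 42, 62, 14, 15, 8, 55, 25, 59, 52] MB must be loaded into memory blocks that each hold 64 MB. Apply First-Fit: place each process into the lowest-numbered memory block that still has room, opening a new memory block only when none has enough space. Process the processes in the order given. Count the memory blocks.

Put 63 MB in memory block 1; 1 MB remain.
Put 46 MB in memory block 2; 18 MB remain.
Put 17 MB in memory block 2; 1 MB remain.
Put 40 MB in memory block 3; 24 MB remain.
Put 39 MB in memory block 4; 25 MB remain.
Put 42 MB in memory block 5; 22 MB remain.
Put 62 MB in memory block 6; 2 MB remain.
Put 14 MB in memory block 3; 10 MB remain.
Put 15 MB in memory block 4; 10 MB remain.
Put 8 MB in memory block 3; 2 MB remain.
Put 55 MB in memory block 7; 9 MB remain.
Put 25 MB in memory block 8; 39 MB remain.
Put 59 MB in memory block 9; 5 MB remain.
Put 52 MB in memory block 10; 12 MB remain.
Final memory blocks: [63] [46,17] [40,14,8] [39,15] [42] [62] [55] [25] [59] [52].

10 memory blocks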